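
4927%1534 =325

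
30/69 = 10/23 = 0.43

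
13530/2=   6765 = 6765.00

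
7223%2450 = 2323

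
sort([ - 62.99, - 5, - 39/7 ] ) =[ - 62.99, - 39/7,-5 ] 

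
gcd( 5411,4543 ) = 7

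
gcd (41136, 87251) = 1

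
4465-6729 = -2264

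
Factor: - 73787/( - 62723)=7^1*83^1*127^1*62723^( - 1 )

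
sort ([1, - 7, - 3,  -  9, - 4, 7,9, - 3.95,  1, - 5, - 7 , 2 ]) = [ - 9, - 7, - 7, - 5, - 4  , - 3.95, - 3,1 , 1,2,  7,9]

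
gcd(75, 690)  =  15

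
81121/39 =81121/39 = 2080.03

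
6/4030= 3/2015 =0.00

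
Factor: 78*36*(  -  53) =-2^3*3^3 * 13^1*53^1 = -148824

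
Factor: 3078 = 2^1*3^4*19^1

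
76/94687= 76/94687 = 0.00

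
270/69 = 3 + 21/23  =  3.91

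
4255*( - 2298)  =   - 9777990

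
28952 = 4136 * 7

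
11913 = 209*57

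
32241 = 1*32241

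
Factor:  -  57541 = -11^1*5231^1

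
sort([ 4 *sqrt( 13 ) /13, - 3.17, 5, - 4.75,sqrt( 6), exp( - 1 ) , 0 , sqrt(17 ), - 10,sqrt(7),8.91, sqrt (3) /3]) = [ - 10,-4.75  , - 3.17,  0, exp(- 1 ), sqrt( 3 ) /3, 4 * sqrt( 13 )/13,  sqrt(6),  sqrt ( 7), sqrt( 17 ), 5, 8.91] 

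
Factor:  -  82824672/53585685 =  - 27608224/17861895 = - 2^5*3^ ( - 2)*5^( - 1)*7^1*59^1*2089^1*396931^( - 1)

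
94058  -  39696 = 54362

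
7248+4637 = 11885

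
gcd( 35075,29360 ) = 5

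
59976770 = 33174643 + 26802127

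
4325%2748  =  1577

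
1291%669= 622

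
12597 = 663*19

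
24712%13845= 10867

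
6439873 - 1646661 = 4793212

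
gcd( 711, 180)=9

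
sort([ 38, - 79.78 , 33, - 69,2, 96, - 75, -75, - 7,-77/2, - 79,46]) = [ - 79.78, - 79, - 75, - 75,-69, - 77/2, - 7,2,33, 38, 46, 96]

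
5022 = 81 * 62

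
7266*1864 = 13543824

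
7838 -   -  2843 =10681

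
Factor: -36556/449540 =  - 37/455 = - 5^( - 1)*7^( -1)*13^(-1 )*37^1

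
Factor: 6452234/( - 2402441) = - 2^1*67^1*179^1*269^1*2402441^ ( - 1 ) 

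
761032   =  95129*8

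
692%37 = 26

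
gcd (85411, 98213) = 1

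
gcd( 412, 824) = 412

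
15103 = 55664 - 40561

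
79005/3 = 26335 = 26335.00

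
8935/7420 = 1 + 303/1484= 1.20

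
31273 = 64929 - 33656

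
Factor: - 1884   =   - 2^2* 3^1*157^1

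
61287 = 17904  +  43383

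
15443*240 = 3706320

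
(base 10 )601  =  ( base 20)1A1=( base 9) 737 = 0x259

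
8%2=0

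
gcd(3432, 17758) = 26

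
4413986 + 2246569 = 6660555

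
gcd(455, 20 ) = 5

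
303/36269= 303/36269  =  0.01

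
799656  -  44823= 754833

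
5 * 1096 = 5480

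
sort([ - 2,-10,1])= [  -  10, - 2,1 ]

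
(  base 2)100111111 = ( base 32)9v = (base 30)AJ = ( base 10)319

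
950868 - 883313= 67555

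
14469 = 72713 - 58244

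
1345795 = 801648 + 544147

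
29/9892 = 29/9892= 0.00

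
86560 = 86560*1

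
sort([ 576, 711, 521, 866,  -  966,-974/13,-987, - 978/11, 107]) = [  -  987, - 966, -978/11, - 974/13,107,521,576, 711,866] 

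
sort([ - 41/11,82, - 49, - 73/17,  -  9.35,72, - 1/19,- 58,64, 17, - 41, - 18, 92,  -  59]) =[ - 59,- 58, - 49 , - 41, - 18, - 9.35, - 73/17,-41/11, - 1/19,17, 64,72, 82,  92 ] 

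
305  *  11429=3485845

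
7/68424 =7/68424 = 0.00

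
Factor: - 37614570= -2^1*3^1*5^1*7^1  *37^1*47^1*103^1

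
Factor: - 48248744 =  - 2^3 * 199^1*30307^1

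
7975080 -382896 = 7592184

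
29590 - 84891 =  - 55301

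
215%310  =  215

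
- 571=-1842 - -1271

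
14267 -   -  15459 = 29726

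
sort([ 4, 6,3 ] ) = [ 3, 4, 6 ] 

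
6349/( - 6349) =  - 1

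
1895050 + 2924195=4819245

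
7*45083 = 315581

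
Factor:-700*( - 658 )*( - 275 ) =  - 2^3*5^4*7^2*11^1*47^1 = -126665000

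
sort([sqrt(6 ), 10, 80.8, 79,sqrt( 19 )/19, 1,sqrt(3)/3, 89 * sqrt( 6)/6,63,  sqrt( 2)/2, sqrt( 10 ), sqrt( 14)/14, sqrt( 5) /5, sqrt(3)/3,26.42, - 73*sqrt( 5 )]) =[ - 73*sqrt(5), sqrt( 19) /19, sqrt( 14)/14,sqrt( 5 )/5,sqrt( 3 ) /3, sqrt( 3 )/3,  sqrt( 2)/2 , 1,sqrt(6), sqrt( 10 ), 10, 26.42,89*sqrt( 6 )/6  ,  63, 79,80.8] 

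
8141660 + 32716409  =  40858069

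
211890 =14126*15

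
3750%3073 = 677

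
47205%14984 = 2253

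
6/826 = 3/413 = 0.01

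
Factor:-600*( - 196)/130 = 11760/13= 2^4*3^1*5^1*7^2*13^ ( - 1) 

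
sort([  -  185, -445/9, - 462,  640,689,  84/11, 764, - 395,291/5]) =[ - 462, - 395, - 185,-445/9,84/11,291/5,640, 689,764] 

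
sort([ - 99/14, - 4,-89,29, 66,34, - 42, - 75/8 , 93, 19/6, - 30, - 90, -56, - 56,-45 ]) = [ - 90  , - 89 ,-56, - 56, - 45, - 42,  -  30, - 75/8, - 99/14, - 4, 19/6,29,34,  66,  93 ]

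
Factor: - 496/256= -31/16= - 2^( - 4)*31^1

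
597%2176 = 597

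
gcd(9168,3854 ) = 2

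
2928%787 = 567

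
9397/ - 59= - 9397/59 = - 159.27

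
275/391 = 275/391  =  0.70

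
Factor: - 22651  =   -22651^1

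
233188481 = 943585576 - 710397095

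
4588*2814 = 12910632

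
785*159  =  124815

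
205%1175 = 205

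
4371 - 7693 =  - 3322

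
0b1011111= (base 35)2p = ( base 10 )95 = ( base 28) 3b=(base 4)1133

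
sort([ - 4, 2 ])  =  [ - 4,2]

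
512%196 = 120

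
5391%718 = 365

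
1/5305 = 1/5305 =0.00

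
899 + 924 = 1823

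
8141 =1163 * 7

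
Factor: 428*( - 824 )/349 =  - 2^5*103^1 * 107^1*349^( - 1)  =  - 352672/349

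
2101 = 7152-5051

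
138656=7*19808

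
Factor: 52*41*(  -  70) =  - 149240= - 2^3 * 5^1*7^1  *13^1*41^1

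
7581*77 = 583737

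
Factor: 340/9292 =5^1*17^1*23^( - 1) * 101^(-1)=85/2323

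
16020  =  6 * 2670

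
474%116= 10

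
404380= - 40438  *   ( -10 )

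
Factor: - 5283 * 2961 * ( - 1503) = 3^6 * 7^1*47^1 * 167^1*587^1 = 23511373389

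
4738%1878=982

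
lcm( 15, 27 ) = 135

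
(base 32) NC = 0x2EC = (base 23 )19C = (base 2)1011101100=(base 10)748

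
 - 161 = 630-791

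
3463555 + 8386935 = 11850490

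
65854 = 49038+16816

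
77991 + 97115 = 175106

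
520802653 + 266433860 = 787236513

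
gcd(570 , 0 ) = 570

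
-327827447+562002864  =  234175417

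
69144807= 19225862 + 49918945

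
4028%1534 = 960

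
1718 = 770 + 948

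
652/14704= 163/3676 = 0.04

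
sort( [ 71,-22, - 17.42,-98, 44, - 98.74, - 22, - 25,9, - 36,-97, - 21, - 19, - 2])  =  [ - 98.74,- 98,-97,- 36, - 25, - 22, - 22, - 21, - 19,-17.42,  -  2,  9, 44, 71]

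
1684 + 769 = 2453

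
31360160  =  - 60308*( - 520 ) 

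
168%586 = 168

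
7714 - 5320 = 2394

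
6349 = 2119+4230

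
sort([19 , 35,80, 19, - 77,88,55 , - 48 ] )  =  [ - 77  , - 48,19,19,35,  55,80,88 ]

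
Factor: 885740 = 2^2*5^1*67^1*661^1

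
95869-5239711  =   - 5143842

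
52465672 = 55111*952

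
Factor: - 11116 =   -  2^2*7^1*397^1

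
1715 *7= 12005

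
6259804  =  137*45692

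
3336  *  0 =0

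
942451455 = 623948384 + 318503071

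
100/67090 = 10/6709 = 0.00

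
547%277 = 270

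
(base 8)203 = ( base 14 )95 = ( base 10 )131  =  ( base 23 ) 5g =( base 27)4n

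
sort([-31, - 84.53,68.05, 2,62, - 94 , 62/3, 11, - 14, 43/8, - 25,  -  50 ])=[ - 94, - 84.53,-50, - 31, - 25, - 14, 2, 43/8,  11, 62/3  ,  62,68.05 ] 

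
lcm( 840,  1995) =15960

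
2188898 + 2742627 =4931525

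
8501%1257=959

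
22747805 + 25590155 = 48337960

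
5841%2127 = 1587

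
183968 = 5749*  32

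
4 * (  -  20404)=-81616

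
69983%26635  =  16713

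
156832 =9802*16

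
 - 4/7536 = - 1/1884 = -0.00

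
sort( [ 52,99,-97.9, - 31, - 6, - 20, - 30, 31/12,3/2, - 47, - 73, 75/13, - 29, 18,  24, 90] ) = [ - 97.9, - 73, - 47, - 31,  -  30, - 29, - 20, - 6,3/2,31/12 , 75/13,18,24, 52, 90 , 99 ]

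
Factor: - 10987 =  - 10987^1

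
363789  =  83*4383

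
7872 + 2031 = 9903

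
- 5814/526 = -12 + 249/263  =  -11.05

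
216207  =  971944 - 755737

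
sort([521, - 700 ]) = [- 700 , 521 ]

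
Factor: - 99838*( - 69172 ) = 6905994136 = 2^3*17293^1*49919^1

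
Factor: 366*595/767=217770/767 = 2^1*3^1* 5^1*7^1 * 13^ ( - 1 )*17^1*59^(  -  1 )*61^1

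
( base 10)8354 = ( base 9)12412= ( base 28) aia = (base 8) 20242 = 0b10000010100010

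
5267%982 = 357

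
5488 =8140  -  2652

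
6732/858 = 7+11/13 = 7.85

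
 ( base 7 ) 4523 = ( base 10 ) 1634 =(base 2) 11001100010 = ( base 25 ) 2f9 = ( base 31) 1lm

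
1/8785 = 1/8785 = 0.00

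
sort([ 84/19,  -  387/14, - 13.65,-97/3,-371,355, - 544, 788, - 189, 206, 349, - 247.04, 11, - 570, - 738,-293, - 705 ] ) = [ - 738,-705, - 570  , - 544, - 371, - 293, - 247.04, -189, - 97/3, - 387/14, - 13.65,84/19, 11,206 , 349, 355, 788]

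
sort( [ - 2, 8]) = [ - 2,8 ]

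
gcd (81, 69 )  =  3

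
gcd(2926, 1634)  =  38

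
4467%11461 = 4467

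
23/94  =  23/94  =  0.24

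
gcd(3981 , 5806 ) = 1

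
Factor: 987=3^1*7^1*47^1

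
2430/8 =303+3/4 = 303.75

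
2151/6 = 717/2 = 358.50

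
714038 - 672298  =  41740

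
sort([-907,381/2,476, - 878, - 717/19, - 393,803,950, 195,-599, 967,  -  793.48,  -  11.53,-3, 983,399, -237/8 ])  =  [-907, - 878 , - 793.48,-599 ,-393,-717/19,-237/8, - 11.53,-3, 381/2, 195, 399, 476 , 803, 950,967, 983 ]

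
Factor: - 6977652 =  - 2^2 *3^1*11^1*52861^1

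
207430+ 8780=216210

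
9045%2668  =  1041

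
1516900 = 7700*197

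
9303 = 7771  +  1532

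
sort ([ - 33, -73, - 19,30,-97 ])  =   [ - 97, - 73, - 33,-19,30 ] 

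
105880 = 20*5294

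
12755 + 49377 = 62132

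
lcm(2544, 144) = 7632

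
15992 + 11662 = 27654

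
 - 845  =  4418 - 5263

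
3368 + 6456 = 9824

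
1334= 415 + 919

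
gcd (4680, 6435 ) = 585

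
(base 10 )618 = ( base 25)oi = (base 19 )1DA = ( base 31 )jt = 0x26a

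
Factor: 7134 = 2^1*3^1*29^1*41^1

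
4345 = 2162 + 2183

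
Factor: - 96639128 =-2^3 * 61^1*198031^1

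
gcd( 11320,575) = 5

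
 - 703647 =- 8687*81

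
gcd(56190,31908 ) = 6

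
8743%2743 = 514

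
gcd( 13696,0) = 13696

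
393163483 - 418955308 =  - 25791825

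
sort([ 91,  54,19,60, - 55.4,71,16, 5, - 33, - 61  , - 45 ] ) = [ - 61, - 55.4, - 45, - 33,5,16, 19,  54,60,71 , 91] 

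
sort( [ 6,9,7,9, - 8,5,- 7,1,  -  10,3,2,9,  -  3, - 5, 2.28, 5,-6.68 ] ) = [ - 10, - 8,-7,-6.68, - 5, - 3,1, 2,2.28,3, 5,5, 6,7,9, 9,  9 ] 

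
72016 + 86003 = 158019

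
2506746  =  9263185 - 6756439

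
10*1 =10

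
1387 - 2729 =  -1342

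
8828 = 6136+2692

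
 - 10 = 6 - 16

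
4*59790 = 239160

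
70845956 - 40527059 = 30318897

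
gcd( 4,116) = 4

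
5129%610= 249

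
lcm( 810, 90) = 810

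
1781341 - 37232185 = -35450844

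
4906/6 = 2453/3=817.67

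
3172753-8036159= - 4863406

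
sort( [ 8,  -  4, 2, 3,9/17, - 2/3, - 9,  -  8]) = [  -  9, - 8,-4,  -  2/3,9/17, 2,  3,8]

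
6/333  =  2/111 =0.02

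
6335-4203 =2132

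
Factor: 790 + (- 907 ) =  - 3^2*13^1 = -117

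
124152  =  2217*56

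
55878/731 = 76 + 322/731 = 76.44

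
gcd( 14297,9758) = 17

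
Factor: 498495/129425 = 3^1*5^(- 1 )*31^( - 1)*199^1 = 597/155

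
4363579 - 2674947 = 1688632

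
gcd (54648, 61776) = 2376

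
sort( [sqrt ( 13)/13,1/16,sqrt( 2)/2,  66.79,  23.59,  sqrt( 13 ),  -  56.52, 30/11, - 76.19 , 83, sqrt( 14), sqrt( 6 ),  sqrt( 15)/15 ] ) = [ - 76.19, - 56.52, 1/16, sqrt( 15) /15 , sqrt( 13)/13,sqrt (2)/2 , sqrt (6 ),30/11, sqrt( 13 ),sqrt(14 ), 23.59,66.79,  83]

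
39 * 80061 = 3122379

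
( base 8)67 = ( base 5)210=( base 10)55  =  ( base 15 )3A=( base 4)313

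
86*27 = 2322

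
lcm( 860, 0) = 0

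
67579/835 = 80+779/835=80.93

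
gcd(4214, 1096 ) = 2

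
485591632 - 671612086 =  - 186020454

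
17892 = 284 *63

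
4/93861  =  4/93861 = 0.00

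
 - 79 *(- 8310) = 656490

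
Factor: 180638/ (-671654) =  - 181/673 = - 181^1*673^(  -  1 ) 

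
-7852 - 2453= - 10305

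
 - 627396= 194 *( - 3234) 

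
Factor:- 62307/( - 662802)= 2^( - 1 ) * 3^1*23^1 * 367^( - 1)  =  69/734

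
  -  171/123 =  - 57/41 = - 1.39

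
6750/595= 11+41/119 = 11.34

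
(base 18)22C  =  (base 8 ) 1270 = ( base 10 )696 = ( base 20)1eg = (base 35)jv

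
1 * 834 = 834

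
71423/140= 71423/140= 510.16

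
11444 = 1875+9569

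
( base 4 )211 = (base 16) 25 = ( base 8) 45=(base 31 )16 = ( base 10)37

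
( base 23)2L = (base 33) 21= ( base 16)43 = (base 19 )3A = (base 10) 67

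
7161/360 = 19 + 107/120 = 19.89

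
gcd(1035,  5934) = 69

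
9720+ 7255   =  16975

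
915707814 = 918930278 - 3222464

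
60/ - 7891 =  - 60/7891 = -0.01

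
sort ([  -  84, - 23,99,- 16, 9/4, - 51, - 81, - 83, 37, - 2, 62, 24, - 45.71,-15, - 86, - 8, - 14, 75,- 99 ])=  [ - 99,-86,-84, - 83, - 81, - 51, - 45.71, -23,  -  16, - 15, - 14,-8, - 2, 9/4, 24, 37, 62, 75, 99 ] 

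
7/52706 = 7/52706 = 0.00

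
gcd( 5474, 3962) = 14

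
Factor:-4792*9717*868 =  - 40417433952=- 2^5*3^1*7^1* 31^1 * 41^1*79^1*599^1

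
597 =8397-7800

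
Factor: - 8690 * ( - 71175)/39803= 618510750/39803=   2^1*3^1* 5^3*11^1 *13^1*53^( - 1)*73^1*79^1*751^( - 1 )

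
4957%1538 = 343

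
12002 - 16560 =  - 4558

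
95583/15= 31861/5 = 6372.20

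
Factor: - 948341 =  - 107^1 *8863^1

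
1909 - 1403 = 506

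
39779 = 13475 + 26304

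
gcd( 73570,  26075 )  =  35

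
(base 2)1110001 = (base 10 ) 113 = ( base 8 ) 161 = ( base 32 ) 3h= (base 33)3E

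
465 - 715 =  - 250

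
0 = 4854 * 0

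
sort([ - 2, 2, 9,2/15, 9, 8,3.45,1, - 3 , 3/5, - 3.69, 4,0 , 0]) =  [  -  3.69, - 3,-2, 0,0,  2/15, 3/5,  1, 2 , 3.45, 4 , 8, 9, 9] 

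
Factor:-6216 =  - 2^3*3^1*7^1*37^1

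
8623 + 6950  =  15573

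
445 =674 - 229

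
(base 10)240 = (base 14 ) 132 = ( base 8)360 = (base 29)88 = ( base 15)110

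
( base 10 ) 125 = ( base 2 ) 1111101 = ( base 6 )325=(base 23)5A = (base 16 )7D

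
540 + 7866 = 8406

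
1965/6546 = 655/2182 = 0.30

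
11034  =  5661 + 5373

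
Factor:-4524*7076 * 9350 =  - 2^5 * 3^1*5^2 * 11^1*13^1 * 17^1*29^2*61^1 = - 299310554400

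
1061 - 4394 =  - 3333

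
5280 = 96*55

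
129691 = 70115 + 59576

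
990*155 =153450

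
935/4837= 935/4837= 0.19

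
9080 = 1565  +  7515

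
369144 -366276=2868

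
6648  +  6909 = 13557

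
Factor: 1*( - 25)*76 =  - 2^2*5^2*19^1 = - 1900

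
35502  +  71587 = 107089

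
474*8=3792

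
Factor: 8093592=2^3*3^2*13^1*8647^1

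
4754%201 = 131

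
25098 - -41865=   66963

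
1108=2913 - 1805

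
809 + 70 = 879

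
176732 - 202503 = - 25771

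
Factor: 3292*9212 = 30325904 = 2^4*7^2*47^1*823^1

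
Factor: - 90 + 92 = 2 = 2^1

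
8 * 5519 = 44152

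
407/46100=407/46100 = 0.01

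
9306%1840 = 106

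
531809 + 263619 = 795428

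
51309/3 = 17103 = 17103.00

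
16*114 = 1824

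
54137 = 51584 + 2553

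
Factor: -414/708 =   -  69/118 = - 2^( - 1)*3^1* 23^1*59^( - 1) 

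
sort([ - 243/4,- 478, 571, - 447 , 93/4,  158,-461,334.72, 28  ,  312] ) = [ - 478, - 461, - 447, - 243/4  ,  93/4, 28 , 158 , 312,334.72,571]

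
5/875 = 1/175 = 0.01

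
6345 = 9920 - 3575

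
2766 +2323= 5089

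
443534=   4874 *91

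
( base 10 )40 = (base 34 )16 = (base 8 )50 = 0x28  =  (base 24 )1g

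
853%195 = 73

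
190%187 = 3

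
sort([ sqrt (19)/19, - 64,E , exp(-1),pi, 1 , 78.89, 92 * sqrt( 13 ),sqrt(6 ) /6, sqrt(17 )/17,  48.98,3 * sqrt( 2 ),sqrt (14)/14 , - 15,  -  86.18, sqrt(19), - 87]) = [  -  87, - 86.18,-64, - 15, sqrt( 19) /19, sqrt( 17 ) /17,sqrt( 14 )/14 , exp(- 1 ), sqrt( 6) /6,1 , E,pi, 3*sqrt( 2),  sqrt(19),48.98,78.89,  92*sqrt( 13)]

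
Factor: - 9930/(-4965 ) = 2 = 2^1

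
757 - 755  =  2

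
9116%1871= 1632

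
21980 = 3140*7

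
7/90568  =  7/90568 = 0.00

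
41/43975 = 41/43975 = 0.00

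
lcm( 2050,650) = 26650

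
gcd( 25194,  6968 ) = 26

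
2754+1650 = 4404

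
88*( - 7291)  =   - 641608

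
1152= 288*4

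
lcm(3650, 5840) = 29200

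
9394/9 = 9394/9 = 1043.78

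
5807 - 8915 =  - 3108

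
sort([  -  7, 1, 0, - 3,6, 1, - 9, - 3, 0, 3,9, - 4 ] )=[ - 9, - 7, - 4, - 3, - 3,0,0, 1,1, 3, 6, 9 ]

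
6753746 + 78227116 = 84980862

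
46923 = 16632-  - 30291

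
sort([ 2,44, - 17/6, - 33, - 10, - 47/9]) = [ - 33 ,  -  10, - 47/9, - 17/6, 2, 44] 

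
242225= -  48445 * ( - 5 )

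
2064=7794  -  5730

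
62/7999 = 62/7999 = 0.01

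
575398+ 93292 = 668690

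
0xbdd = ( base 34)2lb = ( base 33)2q1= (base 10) 3037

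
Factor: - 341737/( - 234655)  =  5^(  -  1 )*11^1*47^1*71^ ( - 1) = 517/355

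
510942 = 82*6231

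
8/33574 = 4/16787 = 0.00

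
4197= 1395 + 2802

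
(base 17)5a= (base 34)2r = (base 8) 137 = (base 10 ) 95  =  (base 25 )3K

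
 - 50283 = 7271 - 57554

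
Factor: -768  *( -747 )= 2^8 *3^3*83^1 = 573696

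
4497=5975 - 1478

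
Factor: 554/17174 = 31^(  -  1 ) = 1/31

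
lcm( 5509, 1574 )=11018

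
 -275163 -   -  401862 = 126699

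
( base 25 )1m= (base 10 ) 47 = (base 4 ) 233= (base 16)2F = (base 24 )1n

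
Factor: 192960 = 2^6 * 3^2*5^1*67^1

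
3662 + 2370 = 6032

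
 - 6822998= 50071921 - 56894919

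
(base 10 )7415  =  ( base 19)11A5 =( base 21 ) gh2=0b1110011110111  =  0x1cf7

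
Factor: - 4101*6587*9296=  - 251115515952 = - 2^4*3^1*7^2 * 83^1*941^1*1367^1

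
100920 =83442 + 17478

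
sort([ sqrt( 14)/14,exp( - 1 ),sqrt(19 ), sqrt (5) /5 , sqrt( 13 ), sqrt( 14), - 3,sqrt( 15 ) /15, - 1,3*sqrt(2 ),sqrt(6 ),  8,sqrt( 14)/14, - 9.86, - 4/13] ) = [ - 9.86, - 3, - 1 , - 4/13, sqrt( 15)/15, sqrt( 14)/14,  sqrt(14) /14,exp(-1) , sqrt( 5)/5,sqrt(6 ) , sqrt( 13), sqrt( 14), 3 * sqrt( 2 ),  sqrt( 19),8]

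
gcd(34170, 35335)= 5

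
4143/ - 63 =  - 1381/21 = -65.76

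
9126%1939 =1370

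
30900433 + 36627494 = 67527927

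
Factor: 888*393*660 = 2^5 *3^3* 5^1*11^1* 37^1*131^1=230329440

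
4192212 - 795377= 3396835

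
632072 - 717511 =-85439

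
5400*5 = 27000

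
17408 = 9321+8087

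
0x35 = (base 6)125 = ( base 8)65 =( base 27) 1q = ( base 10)53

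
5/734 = 5/734 = 0.01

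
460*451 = 207460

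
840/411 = 280/137 = 2.04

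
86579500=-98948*(  -  875 ) 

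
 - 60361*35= - 2112635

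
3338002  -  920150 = 2417852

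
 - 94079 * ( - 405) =38101995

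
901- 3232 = -2331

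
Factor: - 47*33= -1551 = - 3^1*11^1*47^1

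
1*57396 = 57396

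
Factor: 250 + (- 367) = - 3^2*13^1  =  - 117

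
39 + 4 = 43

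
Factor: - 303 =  - 3^1*101^1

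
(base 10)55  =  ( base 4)313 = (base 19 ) 2h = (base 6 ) 131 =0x37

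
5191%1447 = 850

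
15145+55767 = 70912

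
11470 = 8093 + 3377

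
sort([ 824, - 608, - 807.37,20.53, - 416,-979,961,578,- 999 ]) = [  -  999, - 979, - 807.37, - 608,-416,20.53,578,824, 961]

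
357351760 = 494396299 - 137044539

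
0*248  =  0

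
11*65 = 715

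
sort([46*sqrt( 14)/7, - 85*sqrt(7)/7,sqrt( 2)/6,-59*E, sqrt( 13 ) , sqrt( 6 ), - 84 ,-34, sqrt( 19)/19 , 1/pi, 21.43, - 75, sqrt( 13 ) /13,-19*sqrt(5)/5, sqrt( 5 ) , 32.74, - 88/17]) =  [-59*E,- 84, - 75,-34, - 85 *sqrt( 7) /7,-19*sqrt( 5)/5, -88/17 , sqrt( 19)/19, sqrt( 2)/6, sqrt (13 ) /13,1/pi,sqrt(  5 ), sqrt( 6) , sqrt( 13), 21.43, 46* sqrt(14)/7, 32.74] 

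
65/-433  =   - 65/433  =  - 0.15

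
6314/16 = 394 + 5/8 = 394.62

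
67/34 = 1 + 33/34=1.97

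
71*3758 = 266818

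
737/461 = 1 + 276/461 =1.60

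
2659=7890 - 5231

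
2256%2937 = 2256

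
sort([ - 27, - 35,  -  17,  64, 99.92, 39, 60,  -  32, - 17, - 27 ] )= [  -  35, - 32,-27, - 27,  -  17, - 17,39, 60  ,  64,  99.92] 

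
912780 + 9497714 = 10410494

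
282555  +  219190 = 501745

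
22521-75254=  -  52733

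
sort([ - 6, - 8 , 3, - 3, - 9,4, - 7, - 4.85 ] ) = [-9, - 8,-7,  -  6, - 4.85,- 3  ,  3,4]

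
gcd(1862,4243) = 1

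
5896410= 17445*338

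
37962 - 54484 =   -  16522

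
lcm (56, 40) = 280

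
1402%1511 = 1402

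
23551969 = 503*46823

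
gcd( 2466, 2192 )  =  274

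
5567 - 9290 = -3723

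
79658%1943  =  1938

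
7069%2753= 1563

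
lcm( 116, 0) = 0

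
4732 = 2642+2090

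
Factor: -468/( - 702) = 2^1*3^( - 1) = 2/3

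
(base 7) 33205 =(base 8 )20217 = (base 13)3A42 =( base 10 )8335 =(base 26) C8F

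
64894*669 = 43414086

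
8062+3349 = 11411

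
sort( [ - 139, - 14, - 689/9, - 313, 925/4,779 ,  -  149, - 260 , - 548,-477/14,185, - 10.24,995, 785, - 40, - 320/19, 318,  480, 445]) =[ - 548, - 313, - 260, - 149 , - 139, - 689/9, - 40,-477/14,  -  320/19, - 14,-10.24,  185 , 925/4,  318,445, 480 , 779,785, 995] 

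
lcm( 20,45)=180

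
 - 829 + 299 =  - 530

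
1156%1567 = 1156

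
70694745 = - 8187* (  -  8635 )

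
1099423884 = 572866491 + 526557393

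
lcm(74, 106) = 3922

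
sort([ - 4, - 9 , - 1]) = [ - 9, - 4, - 1] 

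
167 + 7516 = 7683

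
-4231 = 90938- 95169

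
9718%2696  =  1630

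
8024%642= 320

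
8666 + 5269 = 13935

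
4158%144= 126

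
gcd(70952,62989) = 1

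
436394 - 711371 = - 274977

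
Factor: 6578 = 2^1*11^1*13^1*23^1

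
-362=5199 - 5561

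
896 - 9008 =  - 8112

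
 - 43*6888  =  -296184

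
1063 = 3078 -2015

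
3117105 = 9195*339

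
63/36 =1 + 3/4 = 1.75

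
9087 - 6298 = 2789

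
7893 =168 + 7725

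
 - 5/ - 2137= 5/2137 =0.00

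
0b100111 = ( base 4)213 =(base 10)39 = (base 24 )1F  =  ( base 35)14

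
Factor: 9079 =7^1*1297^1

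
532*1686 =896952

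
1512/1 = 1512=1512.00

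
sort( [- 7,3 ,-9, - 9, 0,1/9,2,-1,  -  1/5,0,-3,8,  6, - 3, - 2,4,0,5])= [ - 9 ,-9, - 7, - 3 ,-3, - 2, - 1, - 1/5,0,0,0,1/9, 2,3, 4,5, 6,  8]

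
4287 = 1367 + 2920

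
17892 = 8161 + 9731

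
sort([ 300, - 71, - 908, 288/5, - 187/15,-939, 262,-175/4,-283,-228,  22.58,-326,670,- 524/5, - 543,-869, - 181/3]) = [ - 939, - 908, - 869, - 543, - 326, - 283,- 228, - 524/5,-71 ,- 181/3, -175/4,-187/15,22.58, 288/5, 262,300,  670] 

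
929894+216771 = 1146665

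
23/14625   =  23/14625 = 0.00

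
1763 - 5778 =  - 4015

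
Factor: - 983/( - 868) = 2^(-2)*7^(-1)* 31^(-1)*983^1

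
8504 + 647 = 9151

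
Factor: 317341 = 271^1 * 1171^1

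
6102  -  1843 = 4259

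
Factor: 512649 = 3^4 *6329^1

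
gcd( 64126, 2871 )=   1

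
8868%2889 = 201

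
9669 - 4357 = 5312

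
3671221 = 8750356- 5079135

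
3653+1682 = 5335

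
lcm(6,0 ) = 0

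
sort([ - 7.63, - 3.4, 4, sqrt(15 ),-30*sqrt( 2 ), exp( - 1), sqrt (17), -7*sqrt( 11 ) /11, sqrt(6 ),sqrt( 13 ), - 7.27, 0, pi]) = [-30*sqrt( 2), - 7.63 , - 7.27, - 3.4, - 7 * sqrt (11 )/11 , 0, exp( - 1),sqrt (6),pi,sqrt(13 ), sqrt( 15 ), 4, sqrt( 17 ) ] 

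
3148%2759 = 389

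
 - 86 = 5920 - 6006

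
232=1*232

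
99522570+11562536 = 111085106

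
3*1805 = 5415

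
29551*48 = 1418448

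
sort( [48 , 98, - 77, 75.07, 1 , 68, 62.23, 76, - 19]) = [ - 77, - 19, 1,48, 62.23, 68, 75.07, 76,  98 ]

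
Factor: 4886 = 2^1*7^1* 349^1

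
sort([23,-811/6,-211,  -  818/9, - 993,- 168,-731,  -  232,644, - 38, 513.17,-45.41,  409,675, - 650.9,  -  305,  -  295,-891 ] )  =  [  -  993,- 891 ,-731 , - 650.9, - 305, - 295, - 232, - 211 , - 168, - 811/6, - 818/9, - 45.41,-38,23,409,513.17,644, 675 ] 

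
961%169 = 116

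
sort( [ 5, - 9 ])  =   [-9, 5 ]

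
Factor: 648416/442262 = 2^4*23^1*251^( - 1) = 368/251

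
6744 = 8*843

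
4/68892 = 1/17223 = 0.00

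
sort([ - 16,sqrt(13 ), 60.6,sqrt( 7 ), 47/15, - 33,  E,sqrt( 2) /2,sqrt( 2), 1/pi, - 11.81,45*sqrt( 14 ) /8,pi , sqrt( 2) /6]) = [ - 33,-16,- 11.81,  sqrt( 2) /6,  1/pi,sqrt( 2 ) /2, sqrt ( 2), sqrt( 7 ),E,47/15, pi, sqrt( 13), 45*sqrt( 14) /8,60.6]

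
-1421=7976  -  9397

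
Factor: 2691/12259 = 3^2*41^(- 1 ) = 9/41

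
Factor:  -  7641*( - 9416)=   71947656 = 2^3 * 3^3*11^1*107^1*283^1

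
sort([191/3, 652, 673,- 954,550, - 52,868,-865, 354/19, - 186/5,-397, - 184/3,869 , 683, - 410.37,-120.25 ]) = [  -  954, - 865, - 410.37, - 397, - 120.25, - 184/3,  -  52, - 186/5, 354/19,191/3,550, 652, 673,  683, 868, 869 ] 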